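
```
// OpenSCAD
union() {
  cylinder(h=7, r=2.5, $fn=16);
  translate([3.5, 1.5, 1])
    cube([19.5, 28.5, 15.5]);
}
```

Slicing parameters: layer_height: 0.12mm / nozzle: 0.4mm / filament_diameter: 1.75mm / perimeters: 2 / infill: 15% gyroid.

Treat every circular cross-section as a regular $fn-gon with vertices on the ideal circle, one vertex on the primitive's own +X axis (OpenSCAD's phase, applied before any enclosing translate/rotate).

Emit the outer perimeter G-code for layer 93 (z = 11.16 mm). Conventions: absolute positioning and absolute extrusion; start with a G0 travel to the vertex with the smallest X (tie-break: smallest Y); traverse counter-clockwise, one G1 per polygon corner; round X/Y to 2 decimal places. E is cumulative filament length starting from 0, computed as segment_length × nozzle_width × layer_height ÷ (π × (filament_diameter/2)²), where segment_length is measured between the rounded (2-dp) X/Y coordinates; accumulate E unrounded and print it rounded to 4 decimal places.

G0 X3.50 Y1.50 Z11.16
G1 X23.00 Y1.50 E0.3891
G1 X23.00 Y30.00 E0.9579
G1 X3.50 Y30.00 E1.3470
G1 X3.50 Y1.50 E1.9158

At z = 11.16 mm: the cylinder is absent (z outside [0, 7]); the cube at (3.5, 1.5) (footprint 19.5×28.5) is included at this height; Taking the union: only the 19.5×28.5 cube at (3.5, 1.5) is present, so the union is just that shape — 1 connected region. The outline is a single polygon with 4 vertices. Extrusion per mm of travel: 0.4 × 0.12 / (π × 0.875²) = 0.019956. Accumulating E over each segment gives final E = 1.9158.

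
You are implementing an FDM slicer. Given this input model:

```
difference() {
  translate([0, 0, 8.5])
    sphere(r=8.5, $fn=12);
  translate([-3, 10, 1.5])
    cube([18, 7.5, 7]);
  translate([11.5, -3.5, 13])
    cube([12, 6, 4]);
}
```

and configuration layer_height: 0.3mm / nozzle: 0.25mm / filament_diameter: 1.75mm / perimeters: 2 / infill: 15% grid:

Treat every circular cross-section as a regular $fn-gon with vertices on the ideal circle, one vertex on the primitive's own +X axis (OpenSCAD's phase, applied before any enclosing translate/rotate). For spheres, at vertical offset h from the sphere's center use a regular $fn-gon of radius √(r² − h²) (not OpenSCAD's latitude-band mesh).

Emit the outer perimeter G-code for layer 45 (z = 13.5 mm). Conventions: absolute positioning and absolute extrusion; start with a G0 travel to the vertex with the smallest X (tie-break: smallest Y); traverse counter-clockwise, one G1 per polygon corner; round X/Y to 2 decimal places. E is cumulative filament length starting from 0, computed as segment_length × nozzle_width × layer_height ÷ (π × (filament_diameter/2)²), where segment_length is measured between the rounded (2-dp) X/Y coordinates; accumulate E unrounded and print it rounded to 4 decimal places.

At z = 13.5 mm: the r=8.5 sphere slices to a regular 12-gon of circumradius 6.874 (√(r²−h²) with h=5 from center); the cube at (-3, 10) is absent (z outside [1.5, 8.5]); the cube at (11.5, -3.5) (footprint 12×6) is included at this height; After the difference (first − rest): starting from the r=8.5 sphere, the 12×6 cube at (11.5, -3.5) misses the remaining region (no effect) — 1 connected region. The outline is a single polygon with 12 vertices. Extrusion per mm of travel: 0.25 × 0.3 / (π × 0.875²) = 0.031181. Accumulating E over each segment gives final E = 1.3310.

G0 X-6.87 Y0.00 Z13.50
G1 X-5.95 Y-3.44 E0.1110
G1 X-3.44 Y-5.95 E0.2217
G1 X0.00 Y-6.87 E0.3328
G1 X3.44 Y-5.95 E0.4438
G1 X5.95 Y-3.44 E0.5545
G1 X6.87 Y0.00 E0.6655
G1 X5.95 Y3.44 E0.7765
G1 X3.44 Y5.95 E0.8872
G1 X0.00 Y6.87 E0.9983
G1 X-3.44 Y5.95 E1.1093
G1 X-5.95 Y3.44 E1.2200
G1 X-6.87 Y0.00 E1.3310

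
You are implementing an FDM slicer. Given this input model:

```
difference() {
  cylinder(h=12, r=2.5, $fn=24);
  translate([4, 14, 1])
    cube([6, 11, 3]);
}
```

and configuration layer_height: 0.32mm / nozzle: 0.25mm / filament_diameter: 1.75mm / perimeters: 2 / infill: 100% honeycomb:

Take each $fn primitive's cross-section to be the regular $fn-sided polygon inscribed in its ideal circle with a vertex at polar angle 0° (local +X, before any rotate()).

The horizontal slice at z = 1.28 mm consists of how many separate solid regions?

1

At z = 1.28 mm: the r=2.5 cylinder contributes a regular 24-gon of circumradius 2.5; the 6×11 cube at (4, 14) contributes its full rectangle; Taking the first minus the rest: starting from the r=2.5 cylinder, the 6×11 cube at (4, 14) misses the remaining region (no effect) — 1 connected region. The result has 1 disconnected region.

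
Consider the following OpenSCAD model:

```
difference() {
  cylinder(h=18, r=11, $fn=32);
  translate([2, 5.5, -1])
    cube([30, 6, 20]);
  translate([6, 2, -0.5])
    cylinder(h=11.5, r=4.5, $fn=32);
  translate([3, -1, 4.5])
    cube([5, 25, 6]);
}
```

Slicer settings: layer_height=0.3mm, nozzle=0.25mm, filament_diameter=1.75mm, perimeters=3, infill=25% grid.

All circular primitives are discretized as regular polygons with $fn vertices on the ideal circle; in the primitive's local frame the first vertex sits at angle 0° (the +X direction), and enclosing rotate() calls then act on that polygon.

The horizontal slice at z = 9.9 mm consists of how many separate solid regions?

At z = 9.9 mm: the r=11 cylinder gives a regular 32-gon of circumradius 11 (constant along its height); the cube at (2, 5.5) is present — its section is the full 30×6 rectangle; the r=4.5 cylinder at (6, 2) contributes a regular 32-gon of circumradius 4.5; the 5×25 cube at (3, -1) contributes its full rectangle; Subtracting the remaining from the first: starting from the r=11 cylinder, the 30×6 cube at (2, 5.5) partially overlaps it — only the 25.96 mm² overlap (of its 180.00 mm²) is removed, clipping the outline; the r=4.5 cylinder at (6, 2) partially overlaps it — only the 59.43 mm² overlap (of its 63.21 mm²) is removed, clipping the outline; the 5×25 cube at (3, -1) partially overlaps it — only the 0.02 mm² overlap (of its 125.00 mm²) is removed, clipping the outline — 1 connected region. The result has 1 disconnected region.

1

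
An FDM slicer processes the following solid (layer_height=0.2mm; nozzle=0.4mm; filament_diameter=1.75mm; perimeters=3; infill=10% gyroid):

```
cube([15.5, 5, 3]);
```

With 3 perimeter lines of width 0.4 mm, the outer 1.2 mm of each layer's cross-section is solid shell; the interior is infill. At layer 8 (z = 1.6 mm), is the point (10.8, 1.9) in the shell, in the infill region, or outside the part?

At z = 1.6 mm: the cube is present — its section is the full 15.5×5 rectangle. Overall, the cross-section is a single solid region. The nearest boundary edge runs (0.00, 0.00)→(15.50, 0.00); distance from the point to it = 1.90 mm. The point is inside the cross-section and 1.90 mm from the nearest boundary — more than the 1.2 mm shell width (3 × 0.4), so it's in the infill interior.

infill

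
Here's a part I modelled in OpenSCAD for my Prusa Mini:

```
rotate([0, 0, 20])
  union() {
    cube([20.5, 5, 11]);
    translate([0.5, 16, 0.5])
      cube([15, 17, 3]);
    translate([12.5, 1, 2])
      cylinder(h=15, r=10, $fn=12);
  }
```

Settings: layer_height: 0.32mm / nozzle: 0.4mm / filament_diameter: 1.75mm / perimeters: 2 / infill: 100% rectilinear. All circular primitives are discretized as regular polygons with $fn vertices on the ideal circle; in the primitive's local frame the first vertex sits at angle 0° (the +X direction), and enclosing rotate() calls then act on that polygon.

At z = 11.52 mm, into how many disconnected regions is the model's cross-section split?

1

At z = 11.52 mm: the cube is absent (z outside [0, 11]); the cube at (0.5, 16) is absent (z outside [0.5, 3.5]); the cylinder at (12.5, 1): section is a regular 12-gon, circumradius r=10; Merging all regions: only the r=10 cylinder at (12.5, 1) is present, so the union is just that shape — 1 connected region; (whole slice rotated 20° about Z — lengths, areas and connectivity unchanged). The result has 1 disconnected region.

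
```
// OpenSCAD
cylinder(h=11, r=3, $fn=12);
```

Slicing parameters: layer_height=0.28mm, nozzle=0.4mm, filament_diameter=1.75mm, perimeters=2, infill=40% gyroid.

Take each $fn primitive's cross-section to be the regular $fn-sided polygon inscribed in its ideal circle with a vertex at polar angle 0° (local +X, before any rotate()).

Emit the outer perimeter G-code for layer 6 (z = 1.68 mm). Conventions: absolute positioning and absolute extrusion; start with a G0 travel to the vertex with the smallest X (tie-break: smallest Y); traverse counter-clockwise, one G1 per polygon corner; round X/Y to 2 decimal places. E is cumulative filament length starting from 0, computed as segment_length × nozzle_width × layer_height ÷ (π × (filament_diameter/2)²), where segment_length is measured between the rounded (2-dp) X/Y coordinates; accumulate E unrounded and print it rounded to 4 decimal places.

G0 X-3.00 Y0.00 Z1.68
G1 X-2.60 Y-1.50 E0.0723
G1 X-1.50 Y-2.60 E0.1447
G1 X0.00 Y-3.00 E0.2170
G1 X1.50 Y-2.60 E0.2893
G1 X2.60 Y-1.50 E0.3617
G1 X3.00 Y0.00 E0.4340
G1 X2.60 Y1.50 E0.5063
G1 X1.50 Y2.60 E0.5787
G1 X0.00 Y3.00 E0.6510
G1 X-1.50 Y2.60 E0.7233
G1 X-2.60 Y1.50 E0.7958
G1 X-3.00 Y0.00 E0.8680

At z = 1.68 mm: the cylinder: section is a regular 12-gon, circumradius r=3. The outline is a single polygon with 12 vertices. Extrusion per mm of travel: 0.4 × 0.28 / (π × 0.875²) = 0.046564. Accumulating E over each segment gives final E = 0.8680.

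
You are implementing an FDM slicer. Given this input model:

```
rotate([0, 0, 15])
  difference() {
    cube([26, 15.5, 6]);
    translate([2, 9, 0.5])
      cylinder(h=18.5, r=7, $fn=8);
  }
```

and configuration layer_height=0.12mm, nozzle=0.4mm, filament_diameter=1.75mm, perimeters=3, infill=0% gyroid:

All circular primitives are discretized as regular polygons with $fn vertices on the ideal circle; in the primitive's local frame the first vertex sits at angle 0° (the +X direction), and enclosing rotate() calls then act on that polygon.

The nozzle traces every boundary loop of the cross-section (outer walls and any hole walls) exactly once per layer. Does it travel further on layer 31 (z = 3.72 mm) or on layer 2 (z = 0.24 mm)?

layer 31 (z = 3.72 mm)

Layer 31 (z = 3.72): the 26×15.5 cube contributes its full rectangle (perimeter 83.00 mm); the cylinder at (2, 9): section is a regular 8-gon, circumradius r=7 (perimeter = 2·8·7.000·sin(180°/8) = 42.86 mm); Subtracting the remaining from the first: starting from the 26×15.5 cube, the r=7 cylinder at (2, 9) partially overlaps it — only the 95.04 mm² overlap (of its 138.59 mm²) is removed, clipping the outline — boundary = 91.39 mm; (whole slice rotated 15° about Z — lengths, areas and connectivity unchanged). So its perimeter = 91.39 mm. Layer 2 (z = 0.24): the 26×15.5 cube contributes its full rectangle (perimeter 83.00 mm); the cylinder at (2, 9) is not intersected at this z (z outside [0.5, 19]); After the difference (first − rest): none of the subtracted shapes is present at this height, so the 26×15.5 cube is unchanged — boundary = 83.00 mm; (whole slice rotated 15° about Z — lengths, areas and connectivity unchanged). So its perimeter = 83.00 mm. Layer 31 is larger (91.39 vs 83.00 mm).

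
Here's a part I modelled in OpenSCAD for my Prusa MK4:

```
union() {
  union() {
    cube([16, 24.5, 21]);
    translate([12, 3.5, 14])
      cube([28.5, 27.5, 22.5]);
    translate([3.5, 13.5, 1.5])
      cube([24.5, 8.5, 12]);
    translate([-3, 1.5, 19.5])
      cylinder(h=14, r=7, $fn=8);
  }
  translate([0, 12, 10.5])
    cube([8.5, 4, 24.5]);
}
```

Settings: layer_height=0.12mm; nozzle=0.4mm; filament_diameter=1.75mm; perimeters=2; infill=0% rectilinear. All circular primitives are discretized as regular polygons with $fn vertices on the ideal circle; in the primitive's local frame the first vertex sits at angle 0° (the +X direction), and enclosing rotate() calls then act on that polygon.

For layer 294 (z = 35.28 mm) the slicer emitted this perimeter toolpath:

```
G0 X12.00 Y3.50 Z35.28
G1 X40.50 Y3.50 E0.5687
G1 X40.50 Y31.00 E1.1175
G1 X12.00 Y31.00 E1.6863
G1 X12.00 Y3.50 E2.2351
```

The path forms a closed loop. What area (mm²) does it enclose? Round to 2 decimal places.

Apply the shoelace formula to the sequence of (X, Y) vertices; enclosed area = 783.75 mm².

783.75 mm²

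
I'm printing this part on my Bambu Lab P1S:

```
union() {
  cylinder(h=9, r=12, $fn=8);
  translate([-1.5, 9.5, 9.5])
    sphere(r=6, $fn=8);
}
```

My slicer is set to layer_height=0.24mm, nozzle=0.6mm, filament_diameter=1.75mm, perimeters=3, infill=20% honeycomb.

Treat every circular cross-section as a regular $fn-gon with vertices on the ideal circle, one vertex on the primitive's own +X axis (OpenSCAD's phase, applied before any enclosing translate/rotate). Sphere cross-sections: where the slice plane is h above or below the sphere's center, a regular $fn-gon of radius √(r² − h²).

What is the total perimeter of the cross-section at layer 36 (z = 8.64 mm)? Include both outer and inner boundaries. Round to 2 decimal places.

79.05 mm

At z = 8.64 mm: the r=12 cylinder contributes a regular 8-gon of circumradius 12 (perimeter = 2·8·12.000·sin(180°/8) = 73.48 mm); the sphere at (-1.5, 9.5): section is a regular 8-gon, circumradius = √(r²−h²) = √(6²−0.86²) = 5.938 (perimeter = 2·8·5.938·sin(180°/8) = 36.36 mm); Combining (union): the regions partially overlap (shared area 63.97 mm²), so the edge portions inside another operand are dropped and the merged outline is re-measured after clipping — boundary = 79.05 mm. Overall, the cross-section is a single solid region. Total boundary length (outer) = 79.05 mm.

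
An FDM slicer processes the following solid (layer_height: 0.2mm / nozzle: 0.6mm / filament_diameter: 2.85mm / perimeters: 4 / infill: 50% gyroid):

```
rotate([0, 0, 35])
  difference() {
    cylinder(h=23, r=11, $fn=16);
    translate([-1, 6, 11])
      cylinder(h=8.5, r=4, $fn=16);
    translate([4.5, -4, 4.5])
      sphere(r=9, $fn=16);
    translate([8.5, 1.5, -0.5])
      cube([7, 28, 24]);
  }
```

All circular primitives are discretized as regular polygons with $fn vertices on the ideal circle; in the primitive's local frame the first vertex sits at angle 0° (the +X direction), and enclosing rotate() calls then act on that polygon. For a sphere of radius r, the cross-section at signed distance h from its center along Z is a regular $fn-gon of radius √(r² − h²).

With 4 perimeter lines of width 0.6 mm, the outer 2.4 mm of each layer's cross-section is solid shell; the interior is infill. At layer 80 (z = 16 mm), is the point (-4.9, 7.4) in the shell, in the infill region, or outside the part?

outside

At z = 16 mm: the cylinder: section is a regular 16-gon, circumradius r=11; the r=4 cylinder at (-1, 6) contributes a regular 16-gon of circumradius 4; the sphere at (4.5, -4) is absent (|z−center|=11.500 > r=9); the cube at (8.5, 1.5) is present — its section is the full 7×28 rectangle; Taking the first minus the rest: starting from the r=11 cylinder, the r=4 cylinder at (-1, 6) lies wholly inside it (removes its full 48.98 mm² and its 24.97 mm outline becomes a hole wall); the 7×28 cube at (8.5, 1.5) partially overlaps it — only the 7.30 mm² overlap (of its 196.00 mm²) is removed, clipping the outline — 1 connected region with 1 hole; (whole slice rotated 35° about Z — lengths, areas and connectivity unchanged). Overall, the cross-section is one region with 1 hole. Undo the 35° rotation: the query point maps to (0.231, 8.872) in the un-rotated model frame. The nearest boundary edge runs (1.83, 8.83)→(0.53, 9.70); distance from the point to it = 0.85 mm. The point is not inside any of the regions above, so it lies outside the cross-section (0.85 mm from the nearest boundary).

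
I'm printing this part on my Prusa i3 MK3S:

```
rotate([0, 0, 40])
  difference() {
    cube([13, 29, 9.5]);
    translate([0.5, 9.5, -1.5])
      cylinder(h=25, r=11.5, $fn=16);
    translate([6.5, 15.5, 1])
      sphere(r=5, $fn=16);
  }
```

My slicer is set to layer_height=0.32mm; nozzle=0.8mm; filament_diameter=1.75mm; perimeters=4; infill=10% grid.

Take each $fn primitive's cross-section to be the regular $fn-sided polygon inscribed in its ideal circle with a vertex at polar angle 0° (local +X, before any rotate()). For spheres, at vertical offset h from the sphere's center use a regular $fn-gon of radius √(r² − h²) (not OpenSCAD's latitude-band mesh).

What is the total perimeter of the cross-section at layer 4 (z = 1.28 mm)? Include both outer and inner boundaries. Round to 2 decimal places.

At z = 1.28 mm: the cube is present — its section is the full 13×29 rectangle (perimeter 84.00 mm); the r=11.5 cylinder at (0.5, 9.5) gives a regular 16-gon of circumradius 11.5 (constant along its height) (perimeter = 2·16·11.500·sin(180°/16) = 71.79 mm); the r=5 sphere at (6.5, 15.5) contributes a regular 16-gon of circumradius √(5²−0.28²) = 4.992 (perimeter = 2·16·4.992·sin(180°/16) = 31.17 mm); After the difference (first − rest): starting from the 13×29 cube, the r=11.5 cylinder at (0.5, 9.5) partially overlaps it — only the 205.09 mm² overlap (of its 404.88 mm²) is removed, clipping the outline; the r=5 sphere at (6.5, 15.5) partially overlaps it — only the 13.88 mm² overlap (of its 76.30 mm²) is removed, clipping the outline — boundary = 88.49 mm; (whole slice rotated 40° about Z — lengths, areas and connectivity unchanged). Overall, the cross-section is a single solid region. Total boundary length (outer) = 88.49 mm.

88.49 mm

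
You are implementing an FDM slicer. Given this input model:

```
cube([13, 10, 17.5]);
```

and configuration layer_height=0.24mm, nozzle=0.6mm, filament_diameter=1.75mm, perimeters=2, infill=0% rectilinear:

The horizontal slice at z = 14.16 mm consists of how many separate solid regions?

At z = 14.16 mm: the 13×10 cube contributes its full rectangle. The result has 1 disconnected region.

1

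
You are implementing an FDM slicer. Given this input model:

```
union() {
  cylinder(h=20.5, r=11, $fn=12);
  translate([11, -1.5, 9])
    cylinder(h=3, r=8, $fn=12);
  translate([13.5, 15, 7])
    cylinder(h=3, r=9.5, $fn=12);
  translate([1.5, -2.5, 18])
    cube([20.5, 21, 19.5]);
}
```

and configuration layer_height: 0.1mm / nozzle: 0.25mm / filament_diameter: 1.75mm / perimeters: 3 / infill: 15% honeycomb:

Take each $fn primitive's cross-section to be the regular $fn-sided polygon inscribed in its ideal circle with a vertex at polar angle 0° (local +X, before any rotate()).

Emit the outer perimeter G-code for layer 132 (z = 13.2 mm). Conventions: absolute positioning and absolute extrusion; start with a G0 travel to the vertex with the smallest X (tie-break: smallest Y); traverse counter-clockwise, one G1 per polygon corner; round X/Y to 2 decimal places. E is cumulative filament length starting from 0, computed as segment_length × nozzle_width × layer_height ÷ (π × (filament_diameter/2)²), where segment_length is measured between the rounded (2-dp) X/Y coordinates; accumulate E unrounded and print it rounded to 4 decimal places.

At z = 13.2 mm: the r=11 cylinder contributes a regular 12-gon of circumradius 11; the cylinder at (11, -1.5) does not reach this height (z outside [9, 12]); the cylinder at (13.5, 15) does not reach this height (z outside [7, 10]); the cube at (1.5, -2.5) is not intersected at this z (z outside [18, 37.5]); Merging all regions: only the r=11 cylinder is present, so the union is just that shape — 1 connected region. The outline is a single polygon with 12 vertices. Extrusion per mm of travel: 0.25 × 0.1 / (π × 0.875²) = 0.010394. Accumulating E over each segment gives final E = 0.7103.

G0 X-11.00 Y0.00 Z13.20
G1 X-9.53 Y-5.50 E0.0592
G1 X-5.50 Y-9.53 E0.1184
G1 X0.00 Y-11.00 E0.1776
G1 X5.50 Y-9.53 E0.2368
G1 X9.53 Y-5.50 E0.2960
G1 X11.00 Y0.00 E0.3552
G1 X9.53 Y5.50 E0.4143
G1 X5.50 Y9.53 E0.4736
G1 X0.00 Y11.00 E0.5327
G1 X-5.50 Y9.53 E0.5919
G1 X-9.53 Y5.50 E0.6512
G1 X-11.00 Y0.00 E0.7103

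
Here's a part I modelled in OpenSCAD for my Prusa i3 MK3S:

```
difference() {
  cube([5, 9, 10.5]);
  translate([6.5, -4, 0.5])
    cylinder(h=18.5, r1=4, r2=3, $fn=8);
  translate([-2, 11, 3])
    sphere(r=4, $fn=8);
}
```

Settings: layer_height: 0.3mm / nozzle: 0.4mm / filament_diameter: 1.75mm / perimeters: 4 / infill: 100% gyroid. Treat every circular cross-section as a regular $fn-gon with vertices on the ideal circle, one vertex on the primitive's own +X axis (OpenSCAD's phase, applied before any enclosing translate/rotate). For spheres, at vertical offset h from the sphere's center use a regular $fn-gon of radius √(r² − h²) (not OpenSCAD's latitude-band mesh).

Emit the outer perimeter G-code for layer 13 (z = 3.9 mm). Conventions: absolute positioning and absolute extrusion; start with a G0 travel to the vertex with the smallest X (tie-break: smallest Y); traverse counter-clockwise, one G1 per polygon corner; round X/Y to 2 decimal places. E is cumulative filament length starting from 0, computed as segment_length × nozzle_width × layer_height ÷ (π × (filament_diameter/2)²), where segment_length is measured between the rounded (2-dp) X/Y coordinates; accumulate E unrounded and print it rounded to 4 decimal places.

At z = 3.9 mm: the 5×9 cube contributes its full rectangle; the cone at (6.5, -4) contributes a regular 8-gon of circumradius 3.816 (interpolated between r1=4 and r2=3 at t=0.184); the r=4 sphere at (-2, 11) slices to a regular 8-gon of circumradius 3.897 (√(r²−h²) with h=0.9 from center); Subtracting the remaining from the first: starting from the 5×9 cube, the cone at (6.5, -4) misses the remaining region (no effect); the r=4 sphere at (-2, 11) partially overlaps it — only the 0.81 mm² overlap (of its 42.96 mm²) is removed, clipping the outline — 1 connected region. The outline is a single polygon with 6 vertices. Extrusion per mm of travel: 0.4 × 0.3 / (π × 0.875²) = 0.049890. Accumulating E over each segment gives final E = 1.3721.

G0 X0.00 Y0.00 Z3.90
G1 X5.00 Y0.00 E0.2495
G1 X5.00 Y9.00 E0.6985
G1 X1.07 Y9.00 E0.8945
G1 X0.76 Y8.24 E0.9355
G1 X0.00 Y7.93 E0.9764
G1 X0.00 Y0.00 E1.3721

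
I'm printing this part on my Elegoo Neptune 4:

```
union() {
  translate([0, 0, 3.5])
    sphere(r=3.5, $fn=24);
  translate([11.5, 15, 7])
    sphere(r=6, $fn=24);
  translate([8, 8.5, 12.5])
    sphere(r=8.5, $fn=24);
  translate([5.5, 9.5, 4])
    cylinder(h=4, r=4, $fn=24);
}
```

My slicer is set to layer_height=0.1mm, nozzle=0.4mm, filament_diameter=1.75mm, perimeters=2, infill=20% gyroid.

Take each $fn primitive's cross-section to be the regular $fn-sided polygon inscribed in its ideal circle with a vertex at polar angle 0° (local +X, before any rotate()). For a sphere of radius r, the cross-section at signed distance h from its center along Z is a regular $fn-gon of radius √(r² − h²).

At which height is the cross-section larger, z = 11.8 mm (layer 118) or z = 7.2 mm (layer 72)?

layer 118 (z = 11.8 mm)

Layer 118 (z = 11.8): the sphere is absent (|z−center|=8.300 > r=3.5); the sphere at (11.5, 15): section is a regular 24-gon, circumradius = √(r²−h²) = √(6²−4.8²) = 3.600 (area = (24/2)·3.600²·sin(360°/24) = 40.25 mm²); the r=8.5 sphere at (8, 8.5) slices to a regular 24-gon of circumradius 8.471 (√(r²−h²) with h=0.7 from center) (area = (24/2)·8.471²·sin(360°/24) = 222.87 mm²); the cylinder at (5.5, 9.5) does not reach this height (z outside [4, 8]); Combining (union): the regions partially overlap — summed areas 263.13 mm² minus the doubly-counted overlap 25.69 mm² gives 237.43 mm² — area = 237.43 mm². So its area = 237.43 mm². Layer 72 (z = 7.2): the sphere does not reach this height (|z−center|=3.700 > r=3.5); the sphere at (11.5, 15): section is a regular 24-gon, circumradius = √(r²−h²) = √(6²−0.2²) = 5.997 (area = (24/2)·5.997²·sin(360°/24) = 111.69 mm²); the r=8.5 sphere at (8, 8.5) contributes a regular 24-gon of circumradius √(8.5²−5.3²) = 6.645 (area = (24/2)·6.645²·sin(360°/24) = 137.15 mm²); the r=4 cylinder at (5.5, 9.5) gives a regular 24-gon of circumradius 4 (constant along its height) (area = (24/2)·4.000²·sin(360°/24) = 49.69 mm²); Taking the union: the regions partially overlap — summed areas 298.53 mm² minus the doubly-counted overlap 86.46 mm² gives 212.07 mm² — area = 212.07 mm². So its area = 212.07 mm². Layer 118 is larger (237.43 vs 212.07 mm²).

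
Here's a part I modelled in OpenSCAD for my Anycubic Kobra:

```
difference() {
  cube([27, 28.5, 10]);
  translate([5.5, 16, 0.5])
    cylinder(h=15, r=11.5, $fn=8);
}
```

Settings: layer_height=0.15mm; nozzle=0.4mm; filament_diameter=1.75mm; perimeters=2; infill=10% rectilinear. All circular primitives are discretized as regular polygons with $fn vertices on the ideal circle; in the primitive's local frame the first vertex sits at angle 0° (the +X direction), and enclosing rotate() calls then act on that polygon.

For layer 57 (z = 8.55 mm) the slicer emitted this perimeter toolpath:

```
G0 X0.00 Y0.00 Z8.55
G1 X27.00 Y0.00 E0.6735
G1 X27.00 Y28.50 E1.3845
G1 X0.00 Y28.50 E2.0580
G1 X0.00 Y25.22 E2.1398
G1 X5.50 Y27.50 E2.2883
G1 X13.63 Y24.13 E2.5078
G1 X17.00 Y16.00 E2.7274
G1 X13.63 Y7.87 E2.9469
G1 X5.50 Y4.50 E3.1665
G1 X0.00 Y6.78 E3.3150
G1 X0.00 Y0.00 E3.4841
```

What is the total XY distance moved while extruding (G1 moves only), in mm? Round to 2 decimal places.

139.67 mm

Sum the Euclidean lengths of each G1 segment: total = 139.67 mm.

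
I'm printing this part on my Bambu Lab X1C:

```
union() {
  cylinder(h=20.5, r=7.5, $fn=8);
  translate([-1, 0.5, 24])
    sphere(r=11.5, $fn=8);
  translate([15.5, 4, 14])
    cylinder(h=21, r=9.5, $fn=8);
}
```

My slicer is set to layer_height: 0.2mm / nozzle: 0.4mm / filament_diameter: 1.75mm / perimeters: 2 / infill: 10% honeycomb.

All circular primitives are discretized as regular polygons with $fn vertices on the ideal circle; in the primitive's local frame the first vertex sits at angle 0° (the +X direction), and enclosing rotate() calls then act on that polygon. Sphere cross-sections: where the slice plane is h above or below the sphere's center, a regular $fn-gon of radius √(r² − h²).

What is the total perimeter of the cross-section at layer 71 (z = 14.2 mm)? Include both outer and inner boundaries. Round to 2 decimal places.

At z = 14.2 mm: the r=7.5 cylinder gives a regular 8-gon of circumradius 7.5 (constant along its height) (perimeter = 2·8·7.500·sin(180°/8) = 45.92 mm); the r=11.5 sphere at (-1, 0.5) slices to a regular 8-gon of circumradius 6.017 (√(r²−h²) with h=9.8 from center) (perimeter = 2·8·6.017·sin(180°/8) = 36.84 mm); the r=9.5 cylinder at (15.5, 4) contributes a regular 8-gon of circumradius 9.5 (perimeter = 2·8·9.500·sin(180°/8) = 58.17 mm); Merging all regions: the regions partially overlap (shared area 102.42 mm²), so the edge portions inside another operand are dropped and the merged outline is re-measured after clipping — boundary = 104.09 mm. Overall, the cross-section has 2 separate islands. Total boundary length (outer) = 104.09 mm.

104.09 mm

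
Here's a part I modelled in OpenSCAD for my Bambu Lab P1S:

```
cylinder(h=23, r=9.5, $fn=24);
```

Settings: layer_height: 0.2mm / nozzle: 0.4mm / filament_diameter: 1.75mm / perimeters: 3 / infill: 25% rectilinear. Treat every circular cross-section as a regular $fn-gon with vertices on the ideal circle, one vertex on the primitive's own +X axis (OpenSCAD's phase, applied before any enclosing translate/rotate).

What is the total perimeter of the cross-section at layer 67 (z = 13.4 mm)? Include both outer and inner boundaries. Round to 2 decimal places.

At z = 13.4 mm: the cylinder: section is a regular 24-gon, circumradius r=9.5 (perimeter = 2·24·9.500·sin(180°/24) = 59.52 mm). Overall, the cross-section is a single solid region. Total boundary length (outer) = 59.52 mm.

59.52 mm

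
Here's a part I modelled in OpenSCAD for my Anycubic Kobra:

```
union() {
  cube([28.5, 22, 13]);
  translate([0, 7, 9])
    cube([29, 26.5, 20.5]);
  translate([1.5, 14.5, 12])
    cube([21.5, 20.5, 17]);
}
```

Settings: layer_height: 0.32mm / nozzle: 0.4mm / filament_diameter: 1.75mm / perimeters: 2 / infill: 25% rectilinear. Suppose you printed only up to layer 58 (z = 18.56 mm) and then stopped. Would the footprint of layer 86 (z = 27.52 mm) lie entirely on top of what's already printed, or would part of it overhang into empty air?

Compare the two slices. At z = 18.56: the cube does not reach this height (z outside [0, 13]); the 29×26.5 cube at (0, 7) contributes its full rectangle (area 768.50 mm²); the 21.5×20.5 cube at (1.5, 14.5) contributes its full rectangle (area 440.75 mm²); Merging all regions: the regions partially overlap — summed areas 1209.25 mm² minus the doubly-counted overlap 408.50 mm² gives 800.75 mm² — area = 800.75 mm². At z = 27.52: the cube is not intersected at this z (z outside [0, 13]); the 29×26.5 cube at (0, 7) contributes its full rectangle (area 768.50 mm²); the 21.5×20.5 cube at (1.5, 14.5) contributes its full rectangle (area 440.75 mm²); Merging all regions: the regions partially overlap — summed areas 1209.25 mm² minus the doubly-counted overlap 408.50 mm² gives 800.75 mm² — area = 800.75 mm². Checking containment: the cross-section at z = 27.52 is a subset of the cross-section at z = 18.56.

entirely on top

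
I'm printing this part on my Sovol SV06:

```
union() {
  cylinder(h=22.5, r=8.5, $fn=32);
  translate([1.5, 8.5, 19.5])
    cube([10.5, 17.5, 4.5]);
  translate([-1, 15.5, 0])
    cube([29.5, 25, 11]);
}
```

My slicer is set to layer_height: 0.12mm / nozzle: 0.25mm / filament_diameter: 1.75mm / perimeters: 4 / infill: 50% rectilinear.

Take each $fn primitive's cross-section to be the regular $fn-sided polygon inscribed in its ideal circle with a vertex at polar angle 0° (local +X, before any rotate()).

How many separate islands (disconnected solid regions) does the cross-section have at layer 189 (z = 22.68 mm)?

1

At z = 22.68 mm: the cylinder is not intersected at this z (z outside [0, 22.5]); the cube at (1.5, 8.5) (footprint 10.5×17.5) is included at this height; the cube at (-1, 15.5) is absent (z outside [0, 11]); Taking the union: only the 10.5×17.5 cube at (1.5, 8.5) is present, so the union is just that shape — 1 connected region. Overall, the cross-section is a single solid region. Island count = 1.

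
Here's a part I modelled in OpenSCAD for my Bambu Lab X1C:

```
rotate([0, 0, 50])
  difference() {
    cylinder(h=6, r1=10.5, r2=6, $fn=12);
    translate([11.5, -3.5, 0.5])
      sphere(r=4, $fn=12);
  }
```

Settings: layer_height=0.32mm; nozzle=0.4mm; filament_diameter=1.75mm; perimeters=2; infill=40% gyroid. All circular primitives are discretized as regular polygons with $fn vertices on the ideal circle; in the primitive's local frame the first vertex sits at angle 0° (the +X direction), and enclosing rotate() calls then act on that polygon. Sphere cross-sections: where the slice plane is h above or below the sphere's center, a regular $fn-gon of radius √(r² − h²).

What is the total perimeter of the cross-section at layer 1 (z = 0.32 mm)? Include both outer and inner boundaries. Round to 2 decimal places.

At z = 0.32 mm: the cone: at t=0.053 of its height the radius interpolates to r₁+(r₂−r₁)t = 10.260, giving a regular 12-gon of that circumradius (perimeter = 2·12·10.260·sin(180°/12) = 63.73 mm); the sphere at (11.5, -3.5): section is a regular 12-gon, circumradius = √(r²−h²) = √(4²−0.18²) = 3.996 (perimeter = 2·12·3.996·sin(180°/12) = 24.82 mm); Subtracting the remaining from the first: starting from the cone, the r=4 sphere at (11.5, -3.5) partially overlaps it — only the 8.15 mm² overlap (of its 47.90 mm²) is removed, clipping the outline — boundary = 64.69 mm; (whole slice rotated 50° about Z — lengths, areas and connectivity unchanged). Overall, the cross-section is a single solid region. Total boundary length (outer) = 64.69 mm.

64.69 mm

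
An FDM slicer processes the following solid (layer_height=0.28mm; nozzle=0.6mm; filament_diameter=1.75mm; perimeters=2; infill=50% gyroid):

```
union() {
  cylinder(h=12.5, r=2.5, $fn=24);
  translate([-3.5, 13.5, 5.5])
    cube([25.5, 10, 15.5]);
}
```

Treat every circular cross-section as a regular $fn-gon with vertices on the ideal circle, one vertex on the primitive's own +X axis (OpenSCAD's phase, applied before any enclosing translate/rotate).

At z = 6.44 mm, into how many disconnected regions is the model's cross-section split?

At z = 6.44 mm: the r=2.5 cylinder contributes a regular 24-gon of circumradius 2.5; the cube at (-3.5, 13.5) (footprint 25.5×10) is included at this height; Combining (union): the 2 present regions are separate (no shared area or edge), so areas and boundary lengths simply add and each stays a separate island — 2 connected regions. The result has 2 disconnected regions.

2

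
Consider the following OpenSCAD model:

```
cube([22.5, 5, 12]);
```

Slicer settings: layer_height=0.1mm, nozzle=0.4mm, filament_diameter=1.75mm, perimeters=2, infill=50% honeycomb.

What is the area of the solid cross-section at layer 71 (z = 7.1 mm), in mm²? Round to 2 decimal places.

112.50 mm²

At z = 7.1 mm: the 22.5×5 cube contributes its full rectangle (area 112.50 mm²). Overall, the cross-section is a single solid region. Net area = 112.50 mm².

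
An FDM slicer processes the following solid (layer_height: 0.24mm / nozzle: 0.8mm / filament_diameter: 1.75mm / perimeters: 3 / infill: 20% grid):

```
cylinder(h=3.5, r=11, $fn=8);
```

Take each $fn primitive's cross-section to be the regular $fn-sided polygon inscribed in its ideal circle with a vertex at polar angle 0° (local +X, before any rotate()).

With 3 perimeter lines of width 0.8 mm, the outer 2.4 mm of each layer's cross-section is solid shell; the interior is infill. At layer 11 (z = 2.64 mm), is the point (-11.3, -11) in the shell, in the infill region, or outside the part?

At z = 2.64 mm: the r=11 cylinder contributes a regular 8-gon of circumradius 11. Overall, the cross-section is a single solid region. The nearest boundary edge runs (-11.00, 0.00)→(-7.78, -7.78); distance from the point to it = 4.77 mm. The point is not inside any of the regions above, so it lies outside the cross-section (4.77 mm from the nearest boundary).

outside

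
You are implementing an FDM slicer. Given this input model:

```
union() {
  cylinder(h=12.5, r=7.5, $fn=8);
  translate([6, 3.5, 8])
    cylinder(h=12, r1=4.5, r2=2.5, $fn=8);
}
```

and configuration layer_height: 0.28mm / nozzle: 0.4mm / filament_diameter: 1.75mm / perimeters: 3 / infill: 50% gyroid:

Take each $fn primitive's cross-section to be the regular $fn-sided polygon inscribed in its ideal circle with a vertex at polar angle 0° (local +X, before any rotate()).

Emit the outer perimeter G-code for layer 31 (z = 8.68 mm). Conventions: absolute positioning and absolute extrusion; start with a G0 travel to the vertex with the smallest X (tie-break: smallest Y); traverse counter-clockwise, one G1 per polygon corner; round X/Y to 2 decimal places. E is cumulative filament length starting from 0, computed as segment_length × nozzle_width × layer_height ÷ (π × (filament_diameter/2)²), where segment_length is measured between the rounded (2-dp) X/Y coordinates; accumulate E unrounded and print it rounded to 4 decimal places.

At z = 8.68 mm: the r=7.5 cylinder gives a regular 8-gon of circumradius 7.5 (constant along its height); the cone at (6, 3.5): at t=0.057 of its height the radius interpolates to r₁+(r₂−r₁)t = 4.387, giving a regular 8-gon of that circumradius; Taking the union: the regions partially overlap (shared area 25.35 mm²), so overlapping operands fuse into one piece — 1 connected region. The outline is a single polygon with 13 vertices. Extrusion per mm of travel: 0.4 × 0.28 / (π × 0.875²) = 0.046564. Accumulating E over each segment gives final E = 2.4536.

G0 X-7.50 Y0.00 Z8.68
G1 X-5.30 Y-5.30 E0.2672
G1 X0.00 Y-7.50 E0.5344
G1 X5.30 Y-5.30 E0.8016
G1 X7.37 Y-0.32 E1.0527
G1 X9.10 Y0.40 E1.1400
G1 X10.39 Y3.50 E1.2963
G1 X9.10 Y6.60 E1.4527
G1 X6.00 Y7.89 E1.6090
G1 X2.90 Y6.60 E1.7654
G1 X2.79 Y6.34 E1.7785
G1 X0.00 Y7.50 E1.9192
G1 X-5.30 Y5.30 E2.1864
G1 X-7.50 Y0.00 E2.4536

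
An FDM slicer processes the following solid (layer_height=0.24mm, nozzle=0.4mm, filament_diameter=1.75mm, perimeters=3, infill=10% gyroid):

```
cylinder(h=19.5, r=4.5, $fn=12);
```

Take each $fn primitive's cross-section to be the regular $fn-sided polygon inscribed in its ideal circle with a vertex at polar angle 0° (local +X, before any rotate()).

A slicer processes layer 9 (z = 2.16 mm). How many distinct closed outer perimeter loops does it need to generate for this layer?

At z = 2.16 mm: the r=4.5 cylinder contributes a regular 12-gon of circumradius 4.5. The result has 1 disconnected region.

1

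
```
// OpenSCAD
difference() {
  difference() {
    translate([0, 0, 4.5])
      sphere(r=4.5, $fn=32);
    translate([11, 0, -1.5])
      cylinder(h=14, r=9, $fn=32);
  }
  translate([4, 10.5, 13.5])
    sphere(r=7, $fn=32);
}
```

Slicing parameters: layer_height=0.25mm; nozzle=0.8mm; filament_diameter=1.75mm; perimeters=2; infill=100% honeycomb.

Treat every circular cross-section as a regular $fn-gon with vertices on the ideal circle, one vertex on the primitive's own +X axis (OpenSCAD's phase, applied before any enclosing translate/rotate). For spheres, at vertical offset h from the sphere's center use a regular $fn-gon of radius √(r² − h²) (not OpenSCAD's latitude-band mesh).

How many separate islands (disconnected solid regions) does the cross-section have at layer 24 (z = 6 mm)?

1

At z = 6 mm: the r=4.5 sphere contributes a regular 32-gon of circumradius √(4.5²−1.5²) = 4.243; the r=9 cylinder at (11, 0) contributes a regular 32-gon of circumradius 9; After the difference (first − rest): starting from the r=4.5 sphere, the r=9 cylinder at (11, 0) partially overlaps it — only the 9.98 mm² overlap (of its 252.84 mm²) is removed, clipping the outline — 1 connected region; the sphere at (4, 10.5) is absent (|z−center|=7.500 > r=7); Subtracting the remaining from the first: none of the subtracted shapes is present at this height, so the result so far is unchanged — 1 connected region. Overall, the cross-section is a single solid region. Island count = 1.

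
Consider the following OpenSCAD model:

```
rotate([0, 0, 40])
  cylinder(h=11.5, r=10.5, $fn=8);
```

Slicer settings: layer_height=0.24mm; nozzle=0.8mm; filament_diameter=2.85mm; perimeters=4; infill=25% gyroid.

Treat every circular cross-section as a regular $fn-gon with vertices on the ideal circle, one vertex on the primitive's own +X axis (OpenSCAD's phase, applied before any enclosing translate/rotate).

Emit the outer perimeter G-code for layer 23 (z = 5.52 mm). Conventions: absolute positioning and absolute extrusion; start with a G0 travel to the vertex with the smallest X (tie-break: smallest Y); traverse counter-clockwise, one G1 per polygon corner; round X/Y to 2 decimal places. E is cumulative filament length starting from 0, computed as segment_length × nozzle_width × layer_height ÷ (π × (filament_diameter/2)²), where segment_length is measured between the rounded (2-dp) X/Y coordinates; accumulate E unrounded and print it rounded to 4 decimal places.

At z = 5.52 mm: the r=10.5 cylinder gives a regular 8-gon of circumradius 10.5 (constant along its height); (rotated 40° about Z; rotation is an isometry so areas/perimeters/island counts are preserved). The outline is a single polygon with 8 vertices. Extrusion per mm of travel: 0.8 × 0.24 / (π × 1.425²) = 0.030097. Accumulating E over each segment gives final E = 1.9348.

G0 X-10.46 Y0.92 Z5.52
G1 X-8.04 Y-6.75 E0.2421
G1 X-0.92 Y-10.46 E0.4837
G1 X6.75 Y-8.04 E0.7258
G1 X10.46 Y-0.92 E0.9674
G1 X8.04 Y6.75 E1.2095
G1 X0.92 Y10.46 E1.4511
G1 X-6.75 Y8.04 E1.6932
G1 X-10.46 Y0.92 E1.9348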